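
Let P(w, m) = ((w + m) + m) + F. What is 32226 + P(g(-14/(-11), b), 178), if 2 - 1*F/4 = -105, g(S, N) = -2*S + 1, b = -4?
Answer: 363093/11 ≈ 33008.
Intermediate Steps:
g(S, N) = 1 - 2*S
F = 428 (F = 8 - 4*(-105) = 8 + 420 = 428)
P(w, m) = 428 + w + 2*m (P(w, m) = ((w + m) + m) + 428 = ((m + w) + m) + 428 = (w + 2*m) + 428 = 428 + w + 2*m)
32226 + P(g(-14/(-11), b), 178) = 32226 + (428 + (1 - (-28)/(-11)) + 2*178) = 32226 + (428 + (1 - (-28)*(-1)/11) + 356) = 32226 + (428 + (1 - 2*14/11) + 356) = 32226 + (428 + (1 - 28/11) + 356) = 32226 + (428 - 17/11 + 356) = 32226 + 8607/11 = 363093/11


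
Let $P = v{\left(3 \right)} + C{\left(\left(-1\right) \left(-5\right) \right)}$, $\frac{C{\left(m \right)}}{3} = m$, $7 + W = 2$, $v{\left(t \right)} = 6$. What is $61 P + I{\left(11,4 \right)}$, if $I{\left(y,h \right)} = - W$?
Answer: $1286$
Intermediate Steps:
$W = -5$ ($W = -7 + 2 = -5$)
$C{\left(m \right)} = 3 m$
$P = 21$ ($P = 6 + 3 \left(\left(-1\right) \left(-5\right)\right) = 6 + 3 \cdot 5 = 6 + 15 = 21$)
$I{\left(y,h \right)} = 5$ ($I{\left(y,h \right)} = \left(-1\right) \left(-5\right) = 5$)
$61 P + I{\left(11,4 \right)} = 61 \cdot 21 + 5 = 1281 + 5 = 1286$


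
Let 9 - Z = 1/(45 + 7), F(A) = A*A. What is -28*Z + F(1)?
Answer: -3256/13 ≈ -250.46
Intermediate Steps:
F(A) = A²
Z = 467/52 (Z = 9 - 1/(45 + 7) = 9 - 1/52 = 467/52 ≈ 8.9808)
-28*Z + F(1) = -28*467/52 + 1² = -3269/13 + 1 = -3256/13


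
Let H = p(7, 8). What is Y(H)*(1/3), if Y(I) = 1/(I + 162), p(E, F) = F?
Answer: 1/510 ≈ 0.0019608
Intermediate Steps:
H = 8
Y(I) = 1/(162 + I)
Y(H)*(1/3) = (1/3)/(162 + 8) = (1*(1/3))/170 = (1/170)*(1/3) = 1/510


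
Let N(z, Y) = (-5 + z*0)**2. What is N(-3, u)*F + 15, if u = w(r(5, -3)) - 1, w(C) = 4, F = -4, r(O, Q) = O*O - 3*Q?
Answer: -85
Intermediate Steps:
r(O, Q) = O**2 - 3*Q
u = 3 (u = 4 - 1 = 3)
N(z, Y) = 25 (N(z, Y) = (-5 + 0)**2 = (-5)**2 = 25)
N(-3, u)*F + 15 = 25*(-4) + 15 = -100 + 15 = -85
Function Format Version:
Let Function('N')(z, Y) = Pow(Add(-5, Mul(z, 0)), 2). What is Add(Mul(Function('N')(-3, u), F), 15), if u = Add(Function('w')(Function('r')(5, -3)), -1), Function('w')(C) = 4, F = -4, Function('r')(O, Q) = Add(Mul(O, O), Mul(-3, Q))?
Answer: -85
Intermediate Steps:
Function('r')(O, Q) = Add(Pow(O, 2), Mul(-3, Q))
u = 3 (u = Add(4, -1) = 3)
Function('N')(z, Y) = 25 (Function('N')(z, Y) = Pow(Add(-5, 0), 2) = Pow(-5, 2) = 25)
Add(Mul(Function('N')(-3, u), F), 15) = Add(Mul(25, -4), 15) = Add(-100, 15) = -85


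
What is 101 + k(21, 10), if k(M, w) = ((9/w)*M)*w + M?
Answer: 311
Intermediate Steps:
k(M, w) = 10*M (k(M, w) = (9*M/w)*w + M = 9*M + M = 10*M)
101 + k(21, 10) = 101 + 10*21 = 101 + 210 = 311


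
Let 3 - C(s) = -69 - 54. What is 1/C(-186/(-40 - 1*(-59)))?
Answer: 1/126 ≈ 0.0079365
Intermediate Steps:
C(s) = 126 (C(s) = 3 - (-69 - 54) = 3 - 1*(-123) = 3 + 123 = 126)
1/C(-186/(-40 - 1*(-59))) = 1/126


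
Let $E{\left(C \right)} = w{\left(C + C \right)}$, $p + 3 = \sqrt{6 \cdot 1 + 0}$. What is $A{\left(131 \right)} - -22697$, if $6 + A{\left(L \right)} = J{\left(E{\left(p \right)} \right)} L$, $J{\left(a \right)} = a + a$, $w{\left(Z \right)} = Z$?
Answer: $21119 + 524 \sqrt{6} \approx 22403.0$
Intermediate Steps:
$p = -3 + \sqrt{6}$ ($p = -3 + \sqrt{6 \cdot 1 + 0} = -3 + \sqrt{6 + 0} = -3 + \sqrt{6} \approx -0.55051$)
$E{\left(C \right)} = 2 C$ ($E{\left(C \right)} = C + C = 2 C$)
$J{\left(a \right)} = 2 a$
$A{\left(L \right)} = -6 + L \left(-12 + 4 \sqrt{6}\right)$ ($A{\left(L \right)} = -6 + 2 \cdot 2 \left(-3 + \sqrt{6}\right) L = -6 + 2 \left(-6 + 2 \sqrt{6}\right) L = -6 + \left(-12 + 4 \sqrt{6}\right) L = -6 + L \left(-12 + 4 \sqrt{6}\right)$)
$A{\left(131 \right)} - -22697 = \left(-6 - 1572 + 4 \cdot 131 \sqrt{6}\right) - -22697 = \left(-6 - 1572 + 524 \sqrt{6}\right) + 22697 = \left(-1578 + 524 \sqrt{6}\right) + 22697 = 21119 + 524 \sqrt{6}$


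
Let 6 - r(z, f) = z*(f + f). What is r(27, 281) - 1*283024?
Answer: -298192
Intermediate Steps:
r(z, f) = 6 - 2*f*z (r(z, f) = 6 - z*(f + f) = 6 - z*2*f = 6 - 2*f*z)
r(27, 281) - 1*283024 = (6 - 2*281*27) - 1*283024 = (6 - 15174) - 283024 = -15168 - 283024 = -298192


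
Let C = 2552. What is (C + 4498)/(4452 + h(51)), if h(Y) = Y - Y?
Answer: 1175/742 ≈ 1.5836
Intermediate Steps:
h(Y) = 0
(C + 4498)/(4452 + h(51)) = (2552 + 4498)/(4452 + 0) = 7050/4452 = 7050*(1/4452) = 1175/742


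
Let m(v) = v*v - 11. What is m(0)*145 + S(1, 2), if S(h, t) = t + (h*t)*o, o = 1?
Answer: -1591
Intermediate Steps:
S(h, t) = t + h*t (S(h, t) = t + (h*t)*1 = t + h*t)
m(v) = -11 + v² (m(v) = v² - 11 = -11 + v²)
m(0)*145 + S(1, 2) = (-11 + 0²)*145 + 2*(1 + 1) = (-11 + 0)*145 + 2*2 = -11*145 + 4 = -1595 + 4 = -1591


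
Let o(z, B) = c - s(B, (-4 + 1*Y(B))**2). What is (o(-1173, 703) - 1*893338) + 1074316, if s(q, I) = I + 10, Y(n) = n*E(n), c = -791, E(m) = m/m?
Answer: -308424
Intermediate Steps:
E(m) = 1
Y(n) = n (Y(n) = n*1 = n)
s(q, I) = 10 + I
o(z, B) = -801 - (-4 + B)**2 (o(z, B) = -791 - (10 + (-4 + 1*B)**2) = -791 - (10 + (-4 + B)**2) = -791 + (-10 - (-4 + B)**2) = -801 - (-4 + B)**2)
(o(-1173, 703) - 1*893338) + 1074316 = ((-801 - (-4 + 703)**2) - 1*893338) + 1074316 = ((-801 - 1*699**2) - 893338) + 1074316 = ((-801 - 1*488601) - 893338) + 1074316 = ((-801 - 488601) - 893338) + 1074316 = (-489402 - 893338) + 1074316 = -1382740 + 1074316 = -308424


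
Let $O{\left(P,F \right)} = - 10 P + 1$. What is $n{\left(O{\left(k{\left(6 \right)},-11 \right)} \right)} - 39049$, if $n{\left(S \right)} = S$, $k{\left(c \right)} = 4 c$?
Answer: $-39288$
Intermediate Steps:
$O{\left(P,F \right)} = 1 - 10 P$
$n{\left(O{\left(k{\left(6 \right)},-11 \right)} \right)} - 39049 = \left(1 - 10 \cdot 4 \cdot 6\right) - 39049 = \left(1 - 240\right) - 39049 = -239 - 39049 = -39288$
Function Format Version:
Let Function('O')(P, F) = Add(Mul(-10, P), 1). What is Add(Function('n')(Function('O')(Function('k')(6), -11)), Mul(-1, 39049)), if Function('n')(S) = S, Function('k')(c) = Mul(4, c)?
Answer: -39288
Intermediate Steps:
Function('O')(P, F) = Add(1, Mul(-10, P))
Add(Function('n')(Function('O')(Function('k')(6), -11)), Mul(-1, 39049)) = Add(Add(1, Mul(-10, Mul(4, 6))), Mul(-1, 39049)) = Add(Add(1, Mul(-10, 24)), -39049) = Add(Add(1, -240), -39049) = Add(-239, -39049) = -39288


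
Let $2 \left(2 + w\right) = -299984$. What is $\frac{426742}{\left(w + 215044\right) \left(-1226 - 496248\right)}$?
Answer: $- \frac{213371}{16180341850} \approx -1.3187 \cdot 10^{-5}$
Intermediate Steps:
$w = -149994$ ($w = -2 + \frac{1}{2} \left(-299984\right) = -2 - 149992 = -149994$)
$\frac{426742}{\left(w + 215044\right) \left(-1226 - 496248\right)} = \frac{426742}{\left(-149994 + 215044\right) \left(-1226 - 496248\right)} = \frac{426742}{65050 \left(-497474\right)} = \frac{426742}{-32360683700} = 426742 \left(- \frac{1}{32360683700}\right) = - \frac{213371}{16180341850}$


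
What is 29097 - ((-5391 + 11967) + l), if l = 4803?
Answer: 17718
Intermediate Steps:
29097 - ((-5391 + 11967) + l) = 29097 - ((-5391 + 11967) + 4803) = 29097 - (6576 + 4803) = 29097 - 1*11379 = 29097 - 11379 = 17718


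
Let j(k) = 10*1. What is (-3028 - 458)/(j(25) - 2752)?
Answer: 581/457 ≈ 1.2713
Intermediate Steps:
j(k) = 10
(-3028 - 458)/(j(25) - 2752) = (-3028 - 458)/(10 - 2752) = -3486/(-2742) = -3486*(-1/2742) = 581/457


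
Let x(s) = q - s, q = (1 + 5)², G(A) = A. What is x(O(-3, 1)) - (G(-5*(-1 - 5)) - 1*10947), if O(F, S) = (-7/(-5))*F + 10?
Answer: 54736/5 ≈ 10947.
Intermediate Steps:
O(F, S) = 10 + 7*F/5 (O(F, S) = (-7*(-⅕))*F + 10 = 7*F/5 + 10 = 10 + 7*F/5)
q = 36 (q = 6² = 36)
x(s) = 36 - s
x(O(-3, 1)) - (G(-5*(-1 - 5)) - 1*10947) = (36 - (10 + (7/5)*(-3))) - (-5*(-1 - 5) - 1*10947) = (36 - (10 - 21/5)) - (-5*(-6) - 10947) = (36 - 1*29/5) - (30 - 10947) = (36 - 29/5) - 1*(-10917) = 151/5 + 10917 = 54736/5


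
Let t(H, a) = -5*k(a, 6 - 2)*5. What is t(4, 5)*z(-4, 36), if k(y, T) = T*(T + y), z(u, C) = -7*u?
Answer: -25200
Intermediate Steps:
t(H, a) = -400 - 100*a (t(H, a) = -5*(6 - 2)*((6 - 2) + a)*5 = -20*(4 + a)*5 = -5*(16 + 4*a)*5 = (-80 - 20*a)*5 = -400 - 100*a)
t(4, 5)*z(-4, 36) = (-400 - 100*5)*(-7*(-4)) = (-400 - 500)*28 = -900*28 = -25200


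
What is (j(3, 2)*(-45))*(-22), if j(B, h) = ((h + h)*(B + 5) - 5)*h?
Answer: 53460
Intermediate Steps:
j(B, h) = h*(-5 + 2*h*(5 + B)) (j(B, h) = ((2*h)*(5 + B) - 5)*h = (2*h*(5 + B) - 5)*h = (-5 + 2*h*(5 + B))*h = h*(-5 + 2*h*(5 + B)))
(j(3, 2)*(-45))*(-22) = ((2*(-5 + 10*2 + 2*3*2))*(-45))*(-22) = ((2*(-5 + 20 + 12))*(-45))*(-22) = ((2*27)*(-45))*(-22) = (54*(-45))*(-22) = -2430*(-22) = 53460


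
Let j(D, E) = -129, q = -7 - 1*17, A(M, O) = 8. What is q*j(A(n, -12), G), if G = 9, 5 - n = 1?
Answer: 3096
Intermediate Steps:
n = 4 (n = 5 - 1*1 = 5 - 1 = 4)
q = -24 (q = -7 - 17 = -24)
q*j(A(n, -12), G) = -24*(-129) = 3096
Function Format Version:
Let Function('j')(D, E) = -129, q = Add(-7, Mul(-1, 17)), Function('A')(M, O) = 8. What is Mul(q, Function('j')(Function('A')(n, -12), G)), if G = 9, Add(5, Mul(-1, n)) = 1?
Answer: 3096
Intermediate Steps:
n = 4 (n = Add(5, Mul(-1, 1)) = Add(5, -1) = 4)
q = -24 (q = Add(-7, -17) = -24)
Mul(q, Function('j')(Function('A')(n, -12), G)) = Mul(-24, -129) = 3096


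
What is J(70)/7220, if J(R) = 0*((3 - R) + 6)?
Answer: 0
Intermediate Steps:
J(R) = 0 (J(R) = 0*(9 - R) = 0)
J(70)/7220 = 0/7220 = 0*(1/7220) = 0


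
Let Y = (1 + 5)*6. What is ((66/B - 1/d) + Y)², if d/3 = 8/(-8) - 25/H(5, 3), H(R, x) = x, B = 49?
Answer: 53684929/38416 ≈ 1397.5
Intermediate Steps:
d = -28 (d = 3*(8/(-8) - 25/3) = 3*(8*(-⅛) - 25*⅓) = 3*(-1 - 25/3) = 3*(-28/3) = -28)
Y = 36 (Y = 6*6 = 36)
((66/B - 1/d) + Y)² = ((66/49 - 1/(-28)) + 36)² = ((66*(1/49) - 1*(-1/28)) + 36)² = ((66/49 + 1/28) + 36)² = (271/196 + 36)² = (7327/196)² = 53684929/38416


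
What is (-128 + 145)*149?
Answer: 2533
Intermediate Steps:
(-128 + 145)*149 = 17*149 = 2533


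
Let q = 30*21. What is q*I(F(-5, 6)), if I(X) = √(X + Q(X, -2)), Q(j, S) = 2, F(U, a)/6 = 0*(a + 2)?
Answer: 630*√2 ≈ 890.95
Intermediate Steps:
F(U, a) = 0 (F(U, a) = 6*(0*(a + 2)) = 6*(0*(2 + a)) = 6*0 = 0)
I(X) = √(2 + X) (I(X) = √(X + 2) = √(2 + X))
q = 630
q*I(F(-5, 6)) = 630*√(2 + 0) = 630*√2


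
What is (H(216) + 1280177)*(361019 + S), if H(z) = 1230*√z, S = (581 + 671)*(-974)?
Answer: -1098941061933 - 6335206020*√6 ≈ -1.1145e+12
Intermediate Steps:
S = -1219448 (S = 1252*(-974) = -1219448)
(H(216) + 1280177)*(361019 + S) = (1230*√216 + 1280177)*(361019 - 1219448) = (1230*(6*√6) + 1280177)*(-858429) = (7380*√6 + 1280177)*(-858429) = (1280177 + 7380*√6)*(-858429) = -1098941061933 - 6335206020*√6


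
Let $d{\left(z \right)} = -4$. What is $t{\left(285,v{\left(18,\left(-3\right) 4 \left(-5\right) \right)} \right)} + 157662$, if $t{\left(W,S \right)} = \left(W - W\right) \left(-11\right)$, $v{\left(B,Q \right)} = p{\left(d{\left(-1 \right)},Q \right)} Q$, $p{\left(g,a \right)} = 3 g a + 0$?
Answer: $157662$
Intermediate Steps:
$p{\left(g,a \right)} = 3 a g$ ($p{\left(g,a \right)} = 3 a g + 0 = 3 a g$)
$v{\left(B,Q \right)} = - 12 Q^{2}$ ($v{\left(B,Q \right)} = 3 Q \left(-4\right) Q = - 12 Q Q = - 12 Q^{2}$)
$t{\left(W,S \right)} = 0$ ($t{\left(W,S \right)} = 0 \left(-11\right) = 0$)
$t{\left(285,v{\left(18,\left(-3\right) 4 \left(-5\right) \right)} \right)} + 157662 = 0 + 157662 = 157662$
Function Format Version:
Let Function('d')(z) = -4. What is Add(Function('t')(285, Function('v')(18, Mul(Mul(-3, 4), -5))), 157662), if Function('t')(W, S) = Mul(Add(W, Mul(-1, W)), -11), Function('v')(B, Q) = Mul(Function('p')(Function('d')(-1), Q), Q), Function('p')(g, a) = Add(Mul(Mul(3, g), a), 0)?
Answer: 157662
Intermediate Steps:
Function('p')(g, a) = Mul(3, a, g) (Function('p')(g, a) = Add(Mul(3, a, g), 0) = Mul(3, a, g))
Function('v')(B, Q) = Mul(-12, Pow(Q, 2)) (Function('v')(B, Q) = Mul(Mul(3, Q, -4), Q) = Mul(Mul(-12, Q), Q) = Mul(-12, Pow(Q, 2)))
Function('t')(W, S) = 0 (Function('t')(W, S) = Mul(0, -11) = 0)
Add(Function('t')(285, Function('v')(18, Mul(Mul(-3, 4), -5))), 157662) = Add(0, 157662) = 157662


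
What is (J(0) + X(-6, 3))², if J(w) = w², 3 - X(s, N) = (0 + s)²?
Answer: 1089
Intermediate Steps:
X(s, N) = 3 - s² (X(s, N) = 3 - (0 + s)² = 3 - s²)
(J(0) + X(-6, 3))² = (0² + (3 - 1*(-6)²))² = (0 + (3 - 1*36))² = (0 + (3 - 36))² = (0 - 33)² = (-33)² = 1089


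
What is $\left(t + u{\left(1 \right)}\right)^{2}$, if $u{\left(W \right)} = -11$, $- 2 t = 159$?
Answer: $\frac{32761}{4} \approx 8190.3$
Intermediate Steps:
$t = - \frac{159}{2}$ ($t = \left(- \frac{1}{2}\right) 159 = - \frac{159}{2} \approx -79.5$)
$\left(t + u{\left(1 \right)}\right)^{2} = \left(- \frac{159}{2} - 11\right)^{2} = \left(- \frac{181}{2}\right)^{2} = \frac{32761}{4}$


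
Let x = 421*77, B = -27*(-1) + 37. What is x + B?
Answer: 32481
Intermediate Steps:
B = 64 (B = 27 + 37 = 64)
x = 32417
x + B = 32417 + 64 = 32481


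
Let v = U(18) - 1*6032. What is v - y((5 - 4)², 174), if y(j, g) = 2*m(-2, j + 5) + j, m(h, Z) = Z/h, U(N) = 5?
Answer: -6022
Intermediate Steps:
v = -6027 (v = 5 - 1*6032 = 5 - 6032 = -6027)
y(j, g) = -5 (y(j, g) = 2*((j + 5)/(-2)) + j = 2*((5 + j)*(-½)) + j = 2*(-5/2 - j/2) + j = (-5 - j) + j = -5)
v - y((5 - 4)², 174) = -6027 - 1*(-5) = -6027 + 5 = -6022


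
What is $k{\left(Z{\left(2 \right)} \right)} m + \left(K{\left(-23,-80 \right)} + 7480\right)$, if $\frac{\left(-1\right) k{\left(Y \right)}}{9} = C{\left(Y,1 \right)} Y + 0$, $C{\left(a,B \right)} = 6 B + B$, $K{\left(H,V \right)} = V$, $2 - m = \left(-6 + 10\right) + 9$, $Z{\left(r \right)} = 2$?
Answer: $8786$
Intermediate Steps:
$m = -11$ ($m = 2 - \left(\left(-6 + 10\right) + 9\right) = 2 - \left(4 + 9\right) = 2 - 13 = -11$)
$C{\left(a,B \right)} = 7 B$
$k{\left(Y \right)} = - 63 Y$ ($k{\left(Y \right)} = - 9 \left(7 \cdot 1 Y + 0\right) = - 9 \left(7 Y + 0\right) = - 9 \cdot 7 Y = - 63 Y$)
$k{\left(Z{\left(2 \right)} \right)} m + \left(K{\left(-23,-80 \right)} + 7480\right) = \left(-63\right) 2 \left(-11\right) + \left(-80 + 7480\right) = \left(-126\right) \left(-11\right) + 7400 = 1386 + 7400 = 8786$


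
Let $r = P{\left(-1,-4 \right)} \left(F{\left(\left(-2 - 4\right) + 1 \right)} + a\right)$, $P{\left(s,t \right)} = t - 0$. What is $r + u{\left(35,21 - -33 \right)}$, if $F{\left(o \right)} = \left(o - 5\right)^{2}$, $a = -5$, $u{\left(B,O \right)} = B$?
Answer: $-345$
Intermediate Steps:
$P{\left(s,t \right)} = t$ ($P{\left(s,t \right)} = t + 0 = t$)
$F{\left(o \right)} = \left(-5 + o\right)^{2}$
$r = -380$ ($r = - 4 \left(\left(-5 + \left(\left(-2 - 4\right) + 1\right)\right)^{2} - 5\right) = - 4 \left(\left(-5 + \left(-6 + 1\right)\right)^{2} - 5\right) = - 4 \left(\left(-5 - 5\right)^{2} - 5\right) = - 4 \left(\left(-10\right)^{2} - 5\right) = - 4 \left(100 - 5\right) = \left(-4\right) 95 = -380$)
$r + u{\left(35,21 - -33 \right)} = -380 + 35 = -345$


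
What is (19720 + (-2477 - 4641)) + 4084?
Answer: 16686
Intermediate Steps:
(19720 + (-2477 - 4641)) + 4084 = (19720 - 7118) + 4084 = 12602 + 4084 = 16686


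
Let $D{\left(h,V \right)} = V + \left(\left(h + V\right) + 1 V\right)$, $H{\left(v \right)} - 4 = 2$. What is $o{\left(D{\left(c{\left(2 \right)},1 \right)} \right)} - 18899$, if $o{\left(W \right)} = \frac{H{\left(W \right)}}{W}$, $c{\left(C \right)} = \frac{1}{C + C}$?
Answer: $- \frac{245663}{13} \approx -18897.0$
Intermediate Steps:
$c{\left(C \right)} = \frac{1}{2 C}$
$H{\left(v \right)} = 6$ ($H{\left(v \right)} = 4 + 2 = 6$)
$D{\left(h,V \right)} = h + 3 V$ ($D{\left(h,V \right)} = V + \left(\left(V + h\right) + V\right) = V + \left(h + 2 V\right) = h + 3 V$)
$o{\left(W \right)} = \frac{6}{W}$
$o{\left(D{\left(c{\left(2 \right)},1 \right)} \right)} - 18899 = \frac{6}{\frac{1}{2 \cdot 2} + 3 \cdot 1} - 18899 = \frac{6}{\frac{1}{2} \cdot \frac{1}{2} + 3} - 18899 = \frac{6}{\frac{1}{4} + 3} - 18899 = \frac{6}{\frac{13}{4}} - 18899 = 6 \cdot \frac{4}{13} - 18899 = \frac{24}{13} - 18899 = - \frac{245663}{13}$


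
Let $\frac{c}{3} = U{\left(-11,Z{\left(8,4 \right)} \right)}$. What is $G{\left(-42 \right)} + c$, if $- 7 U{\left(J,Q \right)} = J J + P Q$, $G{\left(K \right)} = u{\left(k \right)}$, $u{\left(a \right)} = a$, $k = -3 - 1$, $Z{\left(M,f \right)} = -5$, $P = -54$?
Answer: $- \frac{1201}{7} \approx -171.57$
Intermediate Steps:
$k = -4$ ($k = -3 - 1 = -4$)
$G{\left(K \right)} = -4$
$U{\left(J,Q \right)} = - \frac{J^{2}}{7} + \frac{54 Q}{7}$ ($U{\left(J,Q \right)} = - \frac{J J - 54 Q}{7} = - \frac{J^{2} - 54 Q}{7} = - \frac{J^{2}}{7} + \frac{54 Q}{7}$)
$c = - \frac{1173}{7}$ ($c = 3 \left(- \frac{\left(-11\right)^{2}}{7} + \frac{54}{7} \left(-5\right)\right) = 3 \left(\left(- \frac{1}{7}\right) 121 - \frac{270}{7}\right) = 3 \left(- \frac{121}{7} - \frac{270}{7}\right) = 3 \left(- \frac{391}{7}\right) = - \frac{1173}{7} \approx -167.57$)
$G{\left(-42 \right)} + c = -4 - \frac{1173}{7} = - \frac{1201}{7}$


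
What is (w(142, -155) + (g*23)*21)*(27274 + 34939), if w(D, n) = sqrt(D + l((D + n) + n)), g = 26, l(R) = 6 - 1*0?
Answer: 781270854 + 124426*sqrt(37) ≈ 7.8203e+8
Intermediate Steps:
l(R) = 6 (l(R) = 6 + 0 = 6)
w(D, n) = sqrt(6 + D) (w(D, n) = sqrt(D + 6) = sqrt(6 + D))
(w(142, -155) + (g*23)*21)*(27274 + 34939) = (sqrt(6 + 142) + (26*23)*21)*(27274 + 34939) = (sqrt(148) + 598*21)*62213 = (2*sqrt(37) + 12558)*62213 = (12558 + 2*sqrt(37))*62213 = 781270854 + 124426*sqrt(37)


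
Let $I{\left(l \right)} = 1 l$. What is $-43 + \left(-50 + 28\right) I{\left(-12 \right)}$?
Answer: $221$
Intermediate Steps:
$I{\left(l \right)} = l$
$-43 + \left(-50 + 28\right) I{\left(-12 \right)} = -43 + \left(-50 + 28\right) \left(-12\right) = -43 - -264 = -43 + 264 = 221$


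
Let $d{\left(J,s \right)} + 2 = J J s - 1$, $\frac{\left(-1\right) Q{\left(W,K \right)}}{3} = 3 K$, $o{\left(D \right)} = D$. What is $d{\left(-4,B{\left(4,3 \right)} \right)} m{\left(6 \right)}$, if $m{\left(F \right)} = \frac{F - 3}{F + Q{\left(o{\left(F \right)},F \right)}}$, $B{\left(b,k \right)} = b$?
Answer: $- \frac{61}{16} \approx -3.8125$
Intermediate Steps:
$Q{\left(W,K \right)} = - 9 K$ ($Q{\left(W,K \right)} = - 3 \cdot 3 K = - 9 K$)
$d{\left(J,s \right)} = -3 + s J^{2}$ ($d{\left(J,s \right)} = -2 + \left(J J s - 1\right) = -2 + \left(J^{2} s - 1\right) = -2 + \left(s J^{2} - 1\right) = -2 + \left(-1 + s J^{2}\right) = -3 + s J^{2}$)
$m{\left(F \right)} = - \frac{-3 + F}{8 F}$ ($m{\left(F \right)} = \frac{F - 3}{F - 9 F} = \frac{-3 + F}{\left(-8\right) F} = \left(-3 + F\right) \left(- \frac{1}{8 F}\right) = - \frac{-3 + F}{8 F}$)
$d{\left(-4,B{\left(4,3 \right)} \right)} m{\left(6 \right)} = \left(-3 + 4 \left(-4\right)^{2}\right) \frac{3 - 6}{8 \cdot 6} = \left(-3 + 4 \cdot 16\right) \frac{1}{8} \cdot \frac{1}{6} \left(3 - 6\right) = \left(-3 + 64\right) \frac{1}{8} \cdot \frac{1}{6} \left(-3\right) = 61 \left(- \frac{1}{16}\right) = - \frac{61}{16}$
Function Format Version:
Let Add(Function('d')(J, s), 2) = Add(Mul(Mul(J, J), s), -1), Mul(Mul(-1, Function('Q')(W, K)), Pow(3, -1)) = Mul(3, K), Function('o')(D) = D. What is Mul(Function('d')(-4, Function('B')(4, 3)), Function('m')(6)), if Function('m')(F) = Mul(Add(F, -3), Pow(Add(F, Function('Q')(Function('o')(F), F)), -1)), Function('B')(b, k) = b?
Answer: Rational(-61, 16) ≈ -3.8125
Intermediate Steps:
Function('Q')(W, K) = Mul(-9, K) (Function('Q')(W, K) = Mul(-3, Mul(3, K)) = Mul(-9, K))
Function('d')(J, s) = Add(-3, Mul(s, Pow(J, 2))) (Function('d')(J, s) = Add(-2, Add(Mul(Mul(J, J), s), -1)) = Add(-2, Add(Mul(Pow(J, 2), s), -1)) = Add(-2, Add(Mul(s, Pow(J, 2)), -1)) = Add(-2, Add(-1, Mul(s, Pow(J, 2)))) = Add(-3, Mul(s, Pow(J, 2))))
Function('m')(F) = Mul(Rational(-1, 8), Pow(F, -1), Add(-3, F)) (Function('m')(F) = Mul(Add(F, -3), Pow(Add(F, Mul(-9, F)), -1)) = Mul(Add(-3, F), Pow(Mul(-8, F), -1)) = Mul(Add(-3, F), Mul(Rational(-1, 8), Pow(F, -1))) = Mul(Rational(-1, 8), Pow(F, -1), Add(-3, F)))
Mul(Function('d')(-4, Function('B')(4, 3)), Function('m')(6)) = Mul(Add(-3, Mul(4, Pow(-4, 2))), Mul(Rational(1, 8), Pow(6, -1), Add(3, Mul(-1, 6)))) = Mul(Add(-3, Mul(4, 16)), Mul(Rational(1, 8), Rational(1, 6), Add(3, -6))) = Mul(Add(-3, 64), Mul(Rational(1, 8), Rational(1, 6), -3)) = Mul(61, Rational(-1, 16)) = Rational(-61, 16)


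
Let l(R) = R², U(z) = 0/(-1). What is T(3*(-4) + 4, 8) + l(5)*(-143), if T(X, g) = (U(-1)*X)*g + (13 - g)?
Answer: -3570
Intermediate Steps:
U(z) = 0 (U(z) = 0*(-1) = 0)
T(X, g) = 13 - g (T(X, g) = (0*X)*g + (13 - g) = 0*g + (13 - g) = 0 + (13 - g) = 13 - g)
T(3*(-4) + 4, 8) + l(5)*(-143) = (13 - 1*8) + 5²*(-143) = (13 - 8) + 25*(-143) = 5 - 3575 = -3570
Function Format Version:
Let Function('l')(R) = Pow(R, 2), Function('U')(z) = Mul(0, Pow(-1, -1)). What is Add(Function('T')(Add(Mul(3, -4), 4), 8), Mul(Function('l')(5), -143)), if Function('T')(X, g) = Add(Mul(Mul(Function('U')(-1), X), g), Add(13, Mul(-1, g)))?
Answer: -3570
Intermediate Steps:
Function('U')(z) = 0 (Function('U')(z) = Mul(0, -1) = 0)
Function('T')(X, g) = Add(13, Mul(-1, g)) (Function('T')(X, g) = Add(Mul(Mul(0, X), g), Add(13, Mul(-1, g))) = Add(Mul(0, g), Add(13, Mul(-1, g))) = Add(0, Add(13, Mul(-1, g))) = Add(13, Mul(-1, g)))
Add(Function('T')(Add(Mul(3, -4), 4), 8), Mul(Function('l')(5), -143)) = Add(Add(13, Mul(-1, 8)), Mul(Pow(5, 2), -143)) = Add(Add(13, -8), Mul(25, -143)) = Add(5, -3575) = -3570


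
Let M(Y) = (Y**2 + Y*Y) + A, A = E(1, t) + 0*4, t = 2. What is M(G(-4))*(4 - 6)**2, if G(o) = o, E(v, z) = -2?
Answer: 120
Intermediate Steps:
A = -2 (A = -2 + 0*4 = -2 + 0 = -2)
M(Y) = -2 + 2*Y**2 (M(Y) = (Y**2 + Y*Y) - 2 = (Y**2 + Y**2) - 2 = 2*Y**2 - 2 = -2 + 2*Y**2)
M(G(-4))*(4 - 6)**2 = (-2 + 2*(-4)**2)*(4 - 6)**2 = (-2 + 2*16)*(-2)**2 = (-2 + 32)*4 = 30*4 = 120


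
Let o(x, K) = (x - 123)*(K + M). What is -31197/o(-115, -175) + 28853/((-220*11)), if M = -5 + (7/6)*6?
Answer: -57431371/4529140 ≈ -12.680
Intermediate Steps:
M = 2 (M = -5 + (7*(1/6))*6 = -5 + (7/6)*6 = -5 + 7 = 2)
o(x, K) = (-123 + x)*(2 + K) (o(x, K) = (x - 123)*(K + 2) = (-123 + x)*(2 + K))
-31197/o(-115, -175) + 28853/((-220*11)) = -31197/(-246 - 123*(-175) + 2*(-115) - 175*(-115)) + 28853/((-220*11)) = -31197/(-246 + 21525 - 230 + 20125) + 28853/(-2420) = -31197/41174 + 28853*(-1/2420) = -31197*1/41174 - 2623/220 = -31197/41174 - 2623/220 = -57431371/4529140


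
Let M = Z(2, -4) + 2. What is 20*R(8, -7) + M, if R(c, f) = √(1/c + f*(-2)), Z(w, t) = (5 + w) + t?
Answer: 5 + 5*√226 ≈ 80.167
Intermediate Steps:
Z(w, t) = 5 + t + w
R(c, f) = √(1/c - 2*f)
M = 5 (M = (5 - 4 + 2) + 2 = 3 + 2 = 5)
20*R(8, -7) + M = 20*√(1/8 - 2*(-7)) + 5 = 20*√(⅛ + 14) + 5 = 20*√(113/8) + 5 = 20*(√226/4) + 5 = 5*√226 + 5 = 5 + 5*√226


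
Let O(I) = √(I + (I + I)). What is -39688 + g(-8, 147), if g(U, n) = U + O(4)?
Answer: -39696 + 2*√3 ≈ -39693.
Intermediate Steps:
O(I) = √3*√I (O(I) = √(I + 2*I) = √(3*I) = √3*√I)
g(U, n) = U + 2*√3 (g(U, n) = U + √3*√4 = U + √3*2 = U + 2*√3)
-39688 + g(-8, 147) = -39688 + (-8 + 2*√3) = -39696 + 2*√3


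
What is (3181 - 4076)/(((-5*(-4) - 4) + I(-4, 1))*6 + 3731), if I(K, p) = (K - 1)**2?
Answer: -895/3977 ≈ -0.22504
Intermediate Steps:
I(K, p) = (-1 + K)**2
(3181 - 4076)/(((-5*(-4) - 4) + I(-4, 1))*6 + 3731) = (3181 - 4076)/(((-5*(-4) - 4) + (-1 - 4)**2)*6 + 3731) = -895/(((20 - 4) + (-5)**2)*6 + 3731) = -895/((16 + 25)*6 + 3731) = -895/(41*6 + 3731) = -895/(246 + 3731) = -895/3977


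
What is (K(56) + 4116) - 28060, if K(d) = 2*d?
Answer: -23832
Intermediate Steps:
(K(56) + 4116) - 28060 = (2*56 + 4116) - 28060 = (112 + 4116) - 28060 = 4228 - 28060 = -23832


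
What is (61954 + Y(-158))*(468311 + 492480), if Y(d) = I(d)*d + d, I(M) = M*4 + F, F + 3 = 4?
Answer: 155161981754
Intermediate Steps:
F = 1 (F = -3 + 4 = 1)
I(M) = 1 + 4*M (I(M) = M*4 + 1 = 4*M + 1 = 1 + 4*M)
Y(d) = d + d*(1 + 4*d) (Y(d) = (1 + 4*d)*d + d = d*(1 + 4*d) + d = d + d*(1 + 4*d))
(61954 + Y(-158))*(468311 + 492480) = (61954 + 2*(-158)*(1 + 2*(-158)))*(468311 + 492480) = (61954 + 2*(-158)*(1 - 316))*960791 = (61954 + 2*(-158)*(-315))*960791 = (61954 + 99540)*960791 = 161494*960791 = 155161981754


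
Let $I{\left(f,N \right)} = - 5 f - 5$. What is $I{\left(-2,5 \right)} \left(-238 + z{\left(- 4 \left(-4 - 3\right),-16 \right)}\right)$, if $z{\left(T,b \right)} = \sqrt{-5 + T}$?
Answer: $-1190 + 5 \sqrt{23} \approx -1166.0$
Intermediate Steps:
$I{\left(f,N \right)} = -5 - 5 f$
$I{\left(-2,5 \right)} \left(-238 + z{\left(- 4 \left(-4 - 3\right),-16 \right)}\right) = \left(-5 - -10\right) \left(-238 + \sqrt{-5 - 4 \left(-4 - 3\right)}\right) = \left(-5 + 10\right) \left(-238 + \sqrt{-5 - -28}\right) = 5 \left(-238 + \sqrt{-5 + 28}\right) = 5 \left(-238 + \sqrt{23}\right) = -1190 + 5 \sqrt{23}$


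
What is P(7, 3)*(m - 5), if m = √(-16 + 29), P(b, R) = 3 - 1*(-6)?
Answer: -45 + 9*√13 ≈ -12.550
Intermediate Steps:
P(b, R) = 9 (P(b, R) = 3 + 6 = 9)
m = √13 ≈ 3.6056
P(7, 3)*(m - 5) = 9*(√13 - 5) = 9*(-5 + √13) = -45 + 9*√13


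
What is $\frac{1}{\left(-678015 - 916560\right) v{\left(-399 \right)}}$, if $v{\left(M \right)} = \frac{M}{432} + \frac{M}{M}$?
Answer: $- \frac{16}{1948925} \approx -8.2097 \cdot 10^{-6}$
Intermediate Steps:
$v{\left(M \right)} = 1 + \frac{M}{432}$ ($v{\left(M \right)} = M \frac{1}{432} + 1 = \frac{M}{432} + 1 = 1 + \frac{M}{432}$)
$\frac{1}{\left(-678015 - 916560\right) v{\left(-399 \right)}} = \frac{1}{\left(-678015 - 916560\right) \left(1 + \frac{1}{432} \left(-399\right)\right)} = \frac{1}{\left(-1594575\right) \left(1 - \frac{133}{144}\right)} = - \frac{1}{1594575 \cdot \frac{11}{144}} = \left(- \frac{1}{1594575}\right) \frac{144}{11} = - \frac{16}{1948925}$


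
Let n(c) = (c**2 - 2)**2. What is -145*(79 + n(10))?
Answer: -1404035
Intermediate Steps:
n(c) = (-2 + c**2)**2
-145*(79 + n(10)) = -145*(79 + (-2 + 10**2)**2) = -145*(79 + (-2 + 100)**2) = -145*(79 + 98**2) = -145*(79 + 9604) = -145*9683 = -1404035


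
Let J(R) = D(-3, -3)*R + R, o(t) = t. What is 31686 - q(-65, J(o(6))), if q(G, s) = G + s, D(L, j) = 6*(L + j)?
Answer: 31961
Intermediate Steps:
D(L, j) = 6*L + 6*j
J(R) = -35*R (J(R) = (6*(-3) + 6*(-3))*R + R = (-18 - 18)*R + R = -36*R + R = -35*R)
31686 - q(-65, J(o(6))) = 31686 - (-65 - 35*6) = 31686 - (-65 - 210) = 31686 - 1*(-275) = 31686 + 275 = 31961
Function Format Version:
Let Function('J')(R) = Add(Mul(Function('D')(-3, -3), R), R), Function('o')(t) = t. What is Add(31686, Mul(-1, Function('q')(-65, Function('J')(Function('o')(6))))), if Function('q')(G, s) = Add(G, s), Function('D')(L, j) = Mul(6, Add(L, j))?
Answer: 31961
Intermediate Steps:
Function('D')(L, j) = Add(Mul(6, L), Mul(6, j))
Function('J')(R) = Mul(-35, R) (Function('J')(R) = Add(Mul(Add(Mul(6, -3), Mul(6, -3)), R), R) = Add(Mul(Add(-18, -18), R), R) = Add(Mul(-36, R), R) = Mul(-35, R))
Add(31686, Mul(-1, Function('q')(-65, Function('J')(Function('o')(6))))) = Add(31686, Mul(-1, Add(-65, Mul(-35, 6)))) = Add(31686, Mul(-1, Add(-65, -210))) = Add(31686, Mul(-1, -275)) = Add(31686, 275) = 31961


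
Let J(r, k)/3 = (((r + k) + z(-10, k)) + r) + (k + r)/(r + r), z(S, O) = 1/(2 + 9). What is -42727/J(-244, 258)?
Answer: 114679268/1851459 ≈ 61.940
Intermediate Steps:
z(S, O) = 1/11
J(r, k) = 3/11 + 3*k + 6*r + 3*(k + r)/(2*r) (J(r, k) = 3*((((r + k) + 1/11) + r) + (k + r)/(r + r)) = 3*((((k + r) + 1/11) + r) + (k + r)/((2*r))) = 3*(((1/11 + k + r) + r) + (k + r)*(1/(2*r))) = 3*((1/11 + k + 2*r) + (k + r)/(2*r)) = 3*(1/11 + k + 2*r + (k + r)/(2*r)) = 3/11 + 3*k + 6*r + 3*(k + r)/(2*r))
-42727/J(-244, 258) = -42727/(39/22 + 3*258 + 6*(-244) + (3/2)*258/(-244)) = -42727/(39/22 + 774 - 1464 + (3/2)*258*(-1/244)) = -42727/(39/22 + 774 - 1464 - 387/244) = -42727/(-1851459/2684) = -42727*(-2684/1851459) = 114679268/1851459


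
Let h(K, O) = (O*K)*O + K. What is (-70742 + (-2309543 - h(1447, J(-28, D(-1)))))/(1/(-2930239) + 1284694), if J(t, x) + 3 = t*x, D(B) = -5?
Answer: -5770710128235/250964030791 ≈ -22.994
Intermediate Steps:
J(t, x) = -3 + t*x
h(K, O) = K + K*O² (h(K, O) = (K*O)*O + K = K*O² + K = K + K*O²)
(-70742 + (-2309543 - h(1447, J(-28, D(-1)))))/(1/(-2930239) + 1284694) = (-70742 + (-2309543 - 1447*(1 + (-3 - 28*(-5))²)))/(1/(-2930239) + 1284694) = (-70742 + (-2309543 - 1447*(1 + (-3 + 140)²)))/(-1/2930239 + 1284694) = (-70742 + (-2309543 - 1447*(1 + 137²)))/(3764460461865/2930239) = (-70742 + (-2309543 - 1447*(1 + 18769)))*(2930239/3764460461865) = (-70742 + (-2309543 - 1447*18770))*(2930239/3764460461865) = (-70742 + (-2309543 - 1*27160190))*(2930239/3764460461865) = (-70742 + (-2309543 - 27160190))*(2930239/3764460461865) = (-70742 - 29469733)*(2930239/3764460461865) = -29540475*2930239/3764460461865 = -5770710128235/250964030791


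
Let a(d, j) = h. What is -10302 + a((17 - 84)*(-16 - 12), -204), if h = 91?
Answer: -10211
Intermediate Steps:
a(d, j) = 91
-10302 + a((17 - 84)*(-16 - 12), -204) = -10302 + 91 = -10211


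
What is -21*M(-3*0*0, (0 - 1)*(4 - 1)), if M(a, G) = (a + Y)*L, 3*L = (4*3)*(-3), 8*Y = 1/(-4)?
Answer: -63/8 ≈ -7.8750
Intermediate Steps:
Y = -1/32 (Y = (1/(-4))/8 = (1*(-¼))/8 = (⅛)*(-¼) = -1/32 ≈ -0.031250)
L = -12 (L = ((4*3)*(-3))/3 = (12*(-3))/3 = (⅓)*(-36) = -12)
M(a, G) = 3/8 - 12*a (M(a, G) = (a - 1/32)*(-12) = (-1/32 + a)*(-12) = 3/8 - 12*a)
-21*M(-3*0*0, (0 - 1)*(4 - 1)) = -21*(3/8 - 12*(-3*0)*0) = -21*(3/8 - 0*0) = -21*(3/8 - 12*0) = -21*(3/8 + 0) = -21*3/8 = -63/8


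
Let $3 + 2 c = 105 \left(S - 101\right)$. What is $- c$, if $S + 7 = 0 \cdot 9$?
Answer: $\frac{11343}{2} \approx 5671.5$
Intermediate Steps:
$S = -7$ ($S = -7 + 0 \cdot 9 = -7 + 0 = -7$)
$c = - \frac{11343}{2}$ ($c = - \frac{3}{2} + \frac{105 \left(-7 - 101\right)}{2} = - \frac{3}{2} + \frac{105 \left(-108\right)}{2} = - \frac{3}{2} + \frac{1}{2} \left(-11340\right) = - \frac{3}{2} - 5670 = - \frac{11343}{2} \approx -5671.5$)
$- c = \left(-1\right) \left(- \frac{11343}{2}\right) = \frac{11343}{2}$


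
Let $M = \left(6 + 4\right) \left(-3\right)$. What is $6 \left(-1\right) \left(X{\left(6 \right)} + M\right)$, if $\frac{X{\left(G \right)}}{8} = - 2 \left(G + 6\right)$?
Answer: $1332$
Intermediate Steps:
$M = -30$ ($M = 10 \left(-3\right) = -30$)
$X{\left(G \right)} = -96 - 16 G$ ($X{\left(G \right)} = 8 \left(- 2 \left(G + 6\right)\right) = 8 \left(- 2 \left(6 + G\right)\right) = 8 \left(-12 - 2 G\right) = -96 - 16 G$)
$6 \left(-1\right) \left(X{\left(6 \right)} + M\right) = 6 \left(-1\right) \left(\left(-96 - 96\right) - 30\right) = - 6 \left(\left(-96 - 96\right) - 30\right) = - 6 \left(-192 - 30\right) = \left(-6\right) \left(-222\right) = 1332$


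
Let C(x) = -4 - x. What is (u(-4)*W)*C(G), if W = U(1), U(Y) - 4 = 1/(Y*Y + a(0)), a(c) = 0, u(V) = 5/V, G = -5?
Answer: -25/4 ≈ -6.2500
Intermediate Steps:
U(Y) = 4 + Y⁻² (U(Y) = 4 + 1/(Y*Y + 0) = 4 + 1/(Y² + 0) = 4 + 1/(Y²) = 4 + Y⁻²)
W = 5 (W = 4 + 1⁻² = 4 + 1 = 5)
(u(-4)*W)*C(G) = ((5/(-4))*5)*(-4 - 1*(-5)) = ((5*(-¼))*5)*(-4 + 5) = -5/4*5*1 = -25/4*1 = -25/4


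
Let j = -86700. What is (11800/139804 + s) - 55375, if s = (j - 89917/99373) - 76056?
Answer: -757612324482430/3473185723 ≈ -2.1813e+5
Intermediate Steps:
s = -16173641905/99373 (s = (-86700 - 89917/99373) - 76056 = -8615729017/99373 - 76056 = -16173641905/99373 ≈ -1.6276e+5)
(11800/139804 + s) - 55375 = (11800/139804 - 16173641905/99373) - 55375 = (11800*(1/139804) - 16173641905/99373) - 55375 = (2950/34951 - 16173641905/99373) - 55375 = -565284665071305/3473185723 - 55375 = -757612324482430/3473185723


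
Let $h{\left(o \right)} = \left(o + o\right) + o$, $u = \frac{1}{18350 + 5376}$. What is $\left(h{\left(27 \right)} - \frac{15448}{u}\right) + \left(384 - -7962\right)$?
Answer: $-366510821$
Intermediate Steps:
$u = \frac{1}{23726} \approx 4.2148 \cdot 10^{-5}$
$h{\left(o \right)} = 3 o$ ($h{\left(o \right)} = 2 o + o = 3 o$)
$\left(h{\left(27 \right)} - \frac{15448}{u}\right) + \left(384 - -7962\right) = \left(3 \cdot 27 - 15448 \frac{1}{\frac{1}{23726}}\right) + \left(384 - -7962\right) = \left(81 - 366519248\right) + \left(384 + 7962\right) = \left(81 - 366519248\right) + 8346 = -366519167 + 8346 = -366510821$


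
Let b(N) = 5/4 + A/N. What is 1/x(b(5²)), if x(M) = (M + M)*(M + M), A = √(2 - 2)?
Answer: 4/25 ≈ 0.16000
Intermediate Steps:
A = 0 (A = √0 = 0)
b(N) = 5/4 (b(N) = 5/4 + 0/N = 5*(¼) + 0 = 5/4 + 0 = 5/4)
x(M) = 4*M² (x(M) = (2*M)*(2*M) = 4*M²)
1/x(b(5²)) = 1/(4*(5/4)²) = 1/(4*(25/16)) = 1/(25/4) = 4/25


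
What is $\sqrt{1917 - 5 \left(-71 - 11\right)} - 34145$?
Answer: $-34145 + \sqrt{2327} \approx -34097.0$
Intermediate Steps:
$\sqrt{1917 - 5 \left(-71 - 11\right)} - 34145 = \sqrt{1917 - -410} - 34145 = \sqrt{1917 + 410} - 34145 = \sqrt{2327} - 34145 = -34145 + \sqrt{2327}$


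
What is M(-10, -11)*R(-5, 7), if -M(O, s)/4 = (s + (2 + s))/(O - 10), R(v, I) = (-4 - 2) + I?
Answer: -4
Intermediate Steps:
R(v, I) = -6 + I
M(O, s) = -4*(2 + 2*s)/(-10 + O) (M(O, s) = -4*(s + (2 + s))/(O - 10) = -4*(2 + 2*s)/(-10 + O))
M(-10, -11)*R(-5, 7) = (8*(-1 - 1*(-11))/(-10 - 10))*(-6 + 7) = (8*(-1 + 11)/(-20))*1 = (8*(-1/20)*10)*1 = -4*1 = -4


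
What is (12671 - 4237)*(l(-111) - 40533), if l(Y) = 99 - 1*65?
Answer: -341568566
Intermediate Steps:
l(Y) = 34 (l(Y) = 99 - 65 = 34)
(12671 - 4237)*(l(-111) - 40533) = (12671 - 4237)*(34 - 40533) = 8434*(-40499) = -341568566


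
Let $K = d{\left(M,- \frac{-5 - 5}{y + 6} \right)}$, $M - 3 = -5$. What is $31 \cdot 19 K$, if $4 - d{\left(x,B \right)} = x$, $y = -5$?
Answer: $3534$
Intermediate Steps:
$M = -2$ ($M = 3 - 5 = -2$)
$d{\left(x,B \right)} = 4 - x$
$K = 6$ ($K = 4 - -2 = 4 + 2 = 6$)
$31 \cdot 19 K = 31 \cdot 19 \cdot 6 = 589 \cdot 6 = 3534$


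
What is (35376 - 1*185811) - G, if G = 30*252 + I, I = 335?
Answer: -158330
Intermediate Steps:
G = 7895 (G = 30*252 + 335 = 7560 + 335 = 7895)
(35376 - 1*185811) - G = (35376 - 1*185811) - 1*7895 = (35376 - 185811) - 7895 = -150435 - 7895 = -158330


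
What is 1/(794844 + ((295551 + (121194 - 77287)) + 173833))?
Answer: 1/1308135 ≈ 7.6445e-7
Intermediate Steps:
1/(794844 + ((295551 + (121194 - 77287)) + 173833)) = 1/(794844 + ((295551 + 43907) + 173833)) = 1/(794844 + (339458 + 173833)) = 1/(794844 + 513291) = 1/1308135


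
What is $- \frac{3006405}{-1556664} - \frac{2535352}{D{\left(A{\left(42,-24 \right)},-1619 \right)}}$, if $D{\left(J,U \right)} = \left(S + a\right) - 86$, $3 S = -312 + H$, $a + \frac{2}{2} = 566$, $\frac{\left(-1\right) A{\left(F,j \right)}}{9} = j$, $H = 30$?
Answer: $- \frac{1315177906601}{199771880} \approx -6583.4$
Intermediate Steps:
$A{\left(F,j \right)} = - 9 j$
$a = 565$ ($a = -1 + 566 = 565$)
$S = -94$ ($S = \frac{-312 + 30}{3} = \frac{1}{3} \left(-282\right) = -94$)
$D{\left(J,U \right)} = 385$ ($D{\left(J,U \right)} = \left(-94 + 565\right) - 86 = 471 - 86 = 385$)
$- \frac{3006405}{-1556664} - \frac{2535352}{D{\left(A{\left(42,-24 \right)},-1619 \right)}} = - \frac{3006405}{-1556664} - \frac{2535352}{385} = \left(-3006405\right) \left(- \frac{1}{1556664}\right) - \frac{2535352}{385} = \frac{1002135}{518888} - \frac{2535352}{385} = - \frac{1315177906601}{199771880}$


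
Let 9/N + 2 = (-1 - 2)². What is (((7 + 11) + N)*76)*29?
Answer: 297540/7 ≈ 42506.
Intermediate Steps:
N = 9/7 (N = 9/(-2 + (-1 - 2)²) = 9/(-2 + (-3)²) = 9/(-2 + 9) = 9/7 ≈ 1.2857)
(((7 + 11) + N)*76)*29 = (((7 + 11) + 9/7)*76)*29 = ((18 + 9/7)*76)*29 = ((135/7)*76)*29 = (10260/7)*29 = 297540/7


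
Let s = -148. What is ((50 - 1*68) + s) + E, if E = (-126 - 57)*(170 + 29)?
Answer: -36583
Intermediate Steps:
E = -36417 (E = -183*199 = -36417)
((50 - 1*68) + s) + E = ((50 - 1*68) - 148) - 36417 = ((50 - 68) - 148) - 36417 = (-18 - 148) - 36417 = -166 - 36417 = -36583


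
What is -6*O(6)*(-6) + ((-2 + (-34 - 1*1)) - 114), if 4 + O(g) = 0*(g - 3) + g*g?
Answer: 1001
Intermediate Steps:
O(g) = -4 + g² (O(g) = -4 + (0*(g - 3) + g*g) = -4 + (0*(-3 + g) + g²) = -4 + (0 + g²) = -4 + g²)
-6*O(6)*(-6) + ((-2 + (-34 - 1*1)) - 114) = -6*(-4 + 6²)*(-6) + ((-2 + (-34 - 1*1)) - 114) = -6*(-4 + 36)*(-6) + ((-2 + (-34 - 1)) - 114) = -6*32*(-6) + ((-2 - 35) - 114) = -192*(-6) + (-37 - 114) = 1152 - 151 = 1001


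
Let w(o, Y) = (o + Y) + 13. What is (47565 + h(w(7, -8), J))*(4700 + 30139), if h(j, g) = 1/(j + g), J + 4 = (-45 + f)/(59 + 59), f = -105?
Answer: 657877518396/397 ≈ 1.6571e+9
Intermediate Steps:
w(o, Y) = 13 + Y + o (w(o, Y) = (Y + o) + 13 = 13 + Y + o)
J = -311/59 (J = -4 + (-45 - 105)/(59 + 59) = -4 - 150/118 = -4 - 150*1/118 = -4 - 75/59 = -311/59 ≈ -5.2712)
h(j, g) = 1/(g + j)
(47565 + h(w(7, -8), J))*(4700 + 30139) = (47565 + 1/(-311/59 + (13 - 8 + 7)))*(4700 + 30139) = (47565 + 1/(-311/59 + 12))*34839 = (47565 + 1/(397/59))*34839 = (47565 + 59/397)*34839 = (18883364/397)*34839 = 657877518396/397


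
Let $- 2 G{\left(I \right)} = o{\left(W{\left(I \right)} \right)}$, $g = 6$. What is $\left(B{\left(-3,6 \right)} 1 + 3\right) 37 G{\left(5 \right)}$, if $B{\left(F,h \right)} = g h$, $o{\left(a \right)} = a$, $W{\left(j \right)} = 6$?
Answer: $-4329$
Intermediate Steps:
$B{\left(F,h \right)} = 6 h$
$G{\left(I \right)} = -3$ ($G{\left(I \right)} = \left(- \frac{1}{2}\right) 6 = -3$)
$\left(B{\left(-3,6 \right)} 1 + 3\right) 37 G{\left(5 \right)} = \left(6 \cdot 6 \cdot 1 + 3\right) 37 \left(-3\right) = \left(36 \cdot 1 + 3\right) 37 \left(-3\right) = \left(36 + 3\right) 37 \left(-3\right) = 39 \cdot 37 \left(-3\right) = 1443 \left(-3\right) = -4329$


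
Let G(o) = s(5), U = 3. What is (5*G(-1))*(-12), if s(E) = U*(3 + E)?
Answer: -1440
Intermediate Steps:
s(E) = 9 + 3*E (s(E) = 3*(3 + E) = 9 + 3*E)
G(o) = 24 (G(o) = 9 + 3*5 = 9 + 15 = 24)
(5*G(-1))*(-12) = (5*24)*(-12) = 120*(-12) = -1440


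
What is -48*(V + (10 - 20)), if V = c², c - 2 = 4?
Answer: -1248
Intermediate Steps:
c = 6 (c = 2 + 4 = 6)
V = 36 (V = 6² = 36)
-48*(V + (10 - 20)) = -48*(36 + (10 - 20)) = -48*(36 - 10) = -48*26 = -1248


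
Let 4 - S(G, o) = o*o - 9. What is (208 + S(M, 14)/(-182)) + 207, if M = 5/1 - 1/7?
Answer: 75713/182 ≈ 416.01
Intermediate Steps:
M = 34/7 (M = 5*1 - 1*⅐ = 5 - ⅐ = 34/7 ≈ 4.8571)
S(G, o) = 13 - o² (S(G, o) = 4 - (o*o - 9) = 4 - (o² - 9) = 4 - (-9 + o²) = 4 + (9 - o²) = 13 - o²)
(208 + S(M, 14)/(-182)) + 207 = (208 + (13 - 1*14²)/(-182)) + 207 = (208 + (13 - 1*196)*(-1/182)) + 207 = (208 + (13 - 196)*(-1/182)) + 207 = (208 - 183*(-1/182)) + 207 = (208 + 183/182) + 207 = 38039/182 + 207 = 75713/182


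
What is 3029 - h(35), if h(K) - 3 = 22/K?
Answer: 105888/35 ≈ 3025.4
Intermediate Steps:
h(K) = 3 + 22/K
3029 - h(35) = 3029 - (3 + 22/35) = 3029 - 1*127/35 = 3029 - 127/35 = 105888/35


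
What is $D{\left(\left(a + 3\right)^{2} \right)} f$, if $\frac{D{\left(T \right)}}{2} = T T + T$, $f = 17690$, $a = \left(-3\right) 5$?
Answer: $738734400$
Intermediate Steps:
$a = -15$
$D{\left(T \right)} = 2 T + 2 T^{2}$ ($D{\left(T \right)} = 2 \left(T T + T\right) = 2 \left(T^{2} + T\right) = 2 \left(T + T^{2}\right) = 2 T + 2 T^{2}$)
$D{\left(\left(a + 3\right)^{2} \right)} f = 2 \left(-15 + 3\right)^{2} \left(1 + \left(-15 + 3\right)^{2}\right) 17690 = 2 \left(-12\right)^{2} \left(1 + \left(-12\right)^{2}\right) 17690 = 2 \cdot 144 \left(1 + 144\right) 17690 = 2 \cdot 144 \cdot 145 \cdot 17690 = 41760 \cdot 17690 = 738734400$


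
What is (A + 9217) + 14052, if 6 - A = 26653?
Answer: -3378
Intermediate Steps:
A = -26647 (A = 6 - 1*26653 = 6 - 26653 = -26647)
(A + 9217) + 14052 = (-26647 + 9217) + 14052 = -17430 + 14052 = -3378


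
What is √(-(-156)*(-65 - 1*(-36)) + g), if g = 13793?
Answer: √9269 ≈ 96.276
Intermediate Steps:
√(-(-156)*(-65 - 1*(-36)) + g) = √(-(-156)*(-65 - 1*(-36)) + 13793) = √(-(-156)*(-65 + 36) + 13793) = √(-(-156)*(-29) + 13793) = √(-1*4524 + 13793) = √(-4524 + 13793) = √9269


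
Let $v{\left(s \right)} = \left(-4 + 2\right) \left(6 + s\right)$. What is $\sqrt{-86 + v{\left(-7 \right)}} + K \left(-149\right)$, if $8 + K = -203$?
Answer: $31439 + 2 i \sqrt{21} \approx 31439.0 + 9.1651 i$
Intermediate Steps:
$K = -211$ ($K = -8 - 203 = -211$)
$v{\left(s \right)} = -12 - 2 s$ ($v{\left(s \right)} = - 2 \left(6 + s\right) = -12 - 2 s$)
$\sqrt{-86 + v{\left(-7 \right)}} + K \left(-149\right) = \sqrt{-86 - -2} - -31439 = \sqrt{-86 + \left(-12 + 14\right)} + 31439 = \sqrt{-86 + 2} + 31439 = \sqrt{-84} + 31439 = 2 i \sqrt{21} + 31439 = 31439 + 2 i \sqrt{21}$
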